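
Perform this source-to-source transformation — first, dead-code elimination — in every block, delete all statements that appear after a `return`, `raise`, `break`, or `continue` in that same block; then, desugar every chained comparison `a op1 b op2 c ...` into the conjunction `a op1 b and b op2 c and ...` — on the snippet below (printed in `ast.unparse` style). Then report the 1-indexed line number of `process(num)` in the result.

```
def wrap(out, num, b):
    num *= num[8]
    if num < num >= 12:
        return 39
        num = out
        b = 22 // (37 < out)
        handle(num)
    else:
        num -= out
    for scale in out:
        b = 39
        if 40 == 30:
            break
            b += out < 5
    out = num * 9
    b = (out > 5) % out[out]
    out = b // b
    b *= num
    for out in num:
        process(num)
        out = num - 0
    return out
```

16

Transformed code:
def wrap(out, num, b):
    num *= num[8]
    if num < num and num >= 12:
        return 39
    else:
        num -= out
    for scale in out:
        b = 39
        if 40 == 30:
            break
    out = num * 9
    b = (out > 5) % out[out]
    out = b // b
    b *= num
    for out in num:
        process(num)
        out = num - 0
    return out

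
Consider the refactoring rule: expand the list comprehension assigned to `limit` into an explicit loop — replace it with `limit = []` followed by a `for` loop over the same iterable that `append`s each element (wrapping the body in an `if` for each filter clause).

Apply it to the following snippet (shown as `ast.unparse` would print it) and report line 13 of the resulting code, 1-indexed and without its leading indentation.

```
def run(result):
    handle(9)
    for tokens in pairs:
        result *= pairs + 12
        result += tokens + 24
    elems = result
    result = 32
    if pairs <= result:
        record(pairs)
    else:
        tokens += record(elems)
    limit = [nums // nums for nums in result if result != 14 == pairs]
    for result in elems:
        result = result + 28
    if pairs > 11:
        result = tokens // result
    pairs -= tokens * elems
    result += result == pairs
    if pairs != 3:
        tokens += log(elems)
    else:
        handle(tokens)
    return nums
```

for nums in result:

Transformed code:
def run(result):
    handle(9)
    for tokens in pairs:
        result *= pairs + 12
        result += tokens + 24
    elems = result
    result = 32
    if pairs <= result:
        record(pairs)
    else:
        tokens += record(elems)
    limit = []
    for nums in result:
        if result != 14 == pairs:
            limit.append(nums // nums)
    for result in elems:
        result = result + 28
    if pairs > 11:
        result = tokens // result
    pairs -= tokens * elems
    result += result == pairs
    if pairs != 3:
        tokens += log(elems)
    else:
        handle(tokens)
    return nums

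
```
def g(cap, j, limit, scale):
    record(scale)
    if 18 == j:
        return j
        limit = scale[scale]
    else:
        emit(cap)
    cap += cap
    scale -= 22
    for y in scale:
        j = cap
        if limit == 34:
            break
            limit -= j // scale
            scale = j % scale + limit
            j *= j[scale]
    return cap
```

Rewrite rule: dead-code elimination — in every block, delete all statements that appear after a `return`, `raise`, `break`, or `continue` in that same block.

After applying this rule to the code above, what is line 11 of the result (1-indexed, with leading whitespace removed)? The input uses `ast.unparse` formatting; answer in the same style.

Transformed code:
def g(cap, j, limit, scale):
    record(scale)
    if 18 == j:
        return j
    else:
        emit(cap)
    cap += cap
    scale -= 22
    for y in scale:
        j = cap
        if limit == 34:
            break
    return cap

if limit == 34:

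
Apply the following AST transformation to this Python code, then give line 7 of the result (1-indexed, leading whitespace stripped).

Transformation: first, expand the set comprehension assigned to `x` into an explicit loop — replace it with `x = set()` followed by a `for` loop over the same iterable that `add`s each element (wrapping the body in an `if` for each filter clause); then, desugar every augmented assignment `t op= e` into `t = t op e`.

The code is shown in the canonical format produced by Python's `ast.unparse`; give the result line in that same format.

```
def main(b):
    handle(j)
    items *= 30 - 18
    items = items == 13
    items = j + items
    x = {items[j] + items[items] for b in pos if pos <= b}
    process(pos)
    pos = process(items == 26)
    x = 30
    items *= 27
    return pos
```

Transformed code:
def main(b):
    handle(j)
    items = items * (30 - 18)
    items = items == 13
    items = j + items
    x = set()
    for b in pos:
        if pos <= b:
            x.add(items[j] + items[items])
    process(pos)
    pos = process(items == 26)
    x = 30
    items = items * 27
    return pos

for b in pos:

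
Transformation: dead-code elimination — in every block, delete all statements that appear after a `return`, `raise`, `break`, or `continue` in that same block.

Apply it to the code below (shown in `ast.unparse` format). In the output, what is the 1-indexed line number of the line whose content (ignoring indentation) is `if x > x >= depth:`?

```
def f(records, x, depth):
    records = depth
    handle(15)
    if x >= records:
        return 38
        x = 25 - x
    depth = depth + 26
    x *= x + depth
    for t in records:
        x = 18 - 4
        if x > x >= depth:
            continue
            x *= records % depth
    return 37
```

Transformed code:
def f(records, x, depth):
    records = depth
    handle(15)
    if x >= records:
        return 38
    depth = depth + 26
    x *= x + depth
    for t in records:
        x = 18 - 4
        if x > x >= depth:
            continue
    return 37

10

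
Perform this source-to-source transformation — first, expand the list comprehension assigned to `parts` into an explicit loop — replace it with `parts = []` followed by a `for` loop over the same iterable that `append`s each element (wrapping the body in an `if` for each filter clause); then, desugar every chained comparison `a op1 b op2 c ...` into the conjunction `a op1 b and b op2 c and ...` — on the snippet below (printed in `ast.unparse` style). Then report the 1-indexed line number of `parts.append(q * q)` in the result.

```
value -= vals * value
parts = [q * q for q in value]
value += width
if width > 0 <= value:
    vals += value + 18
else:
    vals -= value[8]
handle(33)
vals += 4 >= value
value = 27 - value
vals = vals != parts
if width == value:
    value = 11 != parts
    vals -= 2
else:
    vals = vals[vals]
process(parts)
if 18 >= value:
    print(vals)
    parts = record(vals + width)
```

4

Transformed code:
value -= vals * value
parts = []
for q in value:
    parts.append(q * q)
value += width
if width > 0 and 0 <= value:
    vals += value + 18
else:
    vals -= value[8]
handle(33)
vals += 4 >= value
value = 27 - value
vals = vals != parts
if width == value:
    value = 11 != parts
    vals -= 2
else:
    vals = vals[vals]
process(parts)
if 18 >= value:
    print(vals)
    parts = record(vals + width)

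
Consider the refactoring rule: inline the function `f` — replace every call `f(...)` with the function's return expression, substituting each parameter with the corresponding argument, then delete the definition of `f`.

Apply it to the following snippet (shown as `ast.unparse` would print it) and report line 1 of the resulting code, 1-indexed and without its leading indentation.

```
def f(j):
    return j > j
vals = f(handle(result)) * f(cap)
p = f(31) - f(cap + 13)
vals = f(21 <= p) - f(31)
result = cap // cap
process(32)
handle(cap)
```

Transformed code:
vals = (handle(result) > handle(result)) * (cap > cap)
p = (31 > 31) - (cap + 13 > cap + 13)
vals = ((21 <= p) > (21 <= p)) - (31 > 31)
result = cap // cap
process(32)
handle(cap)

vals = (handle(result) > handle(result)) * (cap > cap)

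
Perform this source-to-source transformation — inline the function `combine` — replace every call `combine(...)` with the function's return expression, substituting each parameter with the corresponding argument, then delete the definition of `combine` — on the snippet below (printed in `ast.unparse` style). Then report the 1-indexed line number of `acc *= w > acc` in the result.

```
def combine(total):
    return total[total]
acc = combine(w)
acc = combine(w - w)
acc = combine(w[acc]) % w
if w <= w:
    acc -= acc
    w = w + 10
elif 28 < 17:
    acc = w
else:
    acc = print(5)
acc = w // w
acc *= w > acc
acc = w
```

Transformed code:
acc = w[w]
acc = (w - w)[w - w]
acc = w[acc][w[acc]] % w
if w <= w:
    acc -= acc
    w = w + 10
elif 28 < 17:
    acc = w
else:
    acc = print(5)
acc = w // w
acc *= w > acc
acc = w

12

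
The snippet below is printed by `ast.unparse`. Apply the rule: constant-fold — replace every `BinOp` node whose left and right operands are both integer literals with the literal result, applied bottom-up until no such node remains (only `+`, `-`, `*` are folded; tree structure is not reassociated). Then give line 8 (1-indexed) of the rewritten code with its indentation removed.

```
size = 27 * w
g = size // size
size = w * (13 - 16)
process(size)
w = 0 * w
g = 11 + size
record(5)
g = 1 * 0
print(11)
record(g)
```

Transformed code:
size = 27 * w
g = size // size
size = w * -3
process(size)
w = 0 * w
g = 11 + size
record(5)
g = 0
print(11)
record(g)

g = 0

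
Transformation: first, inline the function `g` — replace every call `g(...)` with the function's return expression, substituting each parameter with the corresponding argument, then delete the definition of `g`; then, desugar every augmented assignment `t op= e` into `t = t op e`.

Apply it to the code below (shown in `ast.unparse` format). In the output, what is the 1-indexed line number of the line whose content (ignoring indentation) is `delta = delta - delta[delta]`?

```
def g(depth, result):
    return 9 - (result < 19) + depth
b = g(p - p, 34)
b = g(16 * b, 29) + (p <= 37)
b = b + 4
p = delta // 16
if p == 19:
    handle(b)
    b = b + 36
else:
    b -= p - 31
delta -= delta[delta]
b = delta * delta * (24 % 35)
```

10

Transformed code:
b = 9 - (34 < 19) + (p - p)
b = 9 - (29 < 19) + 16 * b + (p <= 37)
b = b + 4
p = delta // 16
if p == 19:
    handle(b)
    b = b + 36
else:
    b = b - (p - 31)
delta = delta - delta[delta]
b = delta * delta * (24 % 35)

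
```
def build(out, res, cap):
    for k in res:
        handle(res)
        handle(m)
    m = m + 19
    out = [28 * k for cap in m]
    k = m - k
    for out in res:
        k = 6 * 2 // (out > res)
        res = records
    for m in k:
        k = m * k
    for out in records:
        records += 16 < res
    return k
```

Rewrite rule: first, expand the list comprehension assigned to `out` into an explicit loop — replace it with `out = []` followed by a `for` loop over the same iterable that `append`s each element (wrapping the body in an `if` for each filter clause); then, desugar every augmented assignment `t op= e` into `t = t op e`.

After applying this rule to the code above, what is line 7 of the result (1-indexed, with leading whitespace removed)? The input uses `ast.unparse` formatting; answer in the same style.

for cap in m:

Transformed code:
def build(out, res, cap):
    for k in res:
        handle(res)
        handle(m)
    m = m + 19
    out = []
    for cap in m:
        out.append(28 * k)
    k = m - k
    for out in res:
        k = 6 * 2 // (out > res)
        res = records
    for m in k:
        k = m * k
    for out in records:
        records = records + (16 < res)
    return k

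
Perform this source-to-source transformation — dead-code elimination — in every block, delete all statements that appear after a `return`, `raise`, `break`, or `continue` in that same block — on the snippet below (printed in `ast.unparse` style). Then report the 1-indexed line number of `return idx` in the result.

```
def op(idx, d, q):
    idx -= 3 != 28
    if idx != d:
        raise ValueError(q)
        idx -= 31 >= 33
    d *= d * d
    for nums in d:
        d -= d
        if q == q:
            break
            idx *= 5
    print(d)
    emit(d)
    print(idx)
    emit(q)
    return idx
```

14

Transformed code:
def op(idx, d, q):
    idx -= 3 != 28
    if idx != d:
        raise ValueError(q)
    d *= d * d
    for nums in d:
        d -= d
        if q == q:
            break
    print(d)
    emit(d)
    print(idx)
    emit(q)
    return idx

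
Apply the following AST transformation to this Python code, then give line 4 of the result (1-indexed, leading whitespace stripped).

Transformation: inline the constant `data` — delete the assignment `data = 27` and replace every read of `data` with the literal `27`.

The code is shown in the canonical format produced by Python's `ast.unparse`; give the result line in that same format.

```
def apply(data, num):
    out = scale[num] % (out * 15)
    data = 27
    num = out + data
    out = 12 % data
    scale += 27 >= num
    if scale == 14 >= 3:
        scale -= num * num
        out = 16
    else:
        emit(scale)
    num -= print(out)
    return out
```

Transformed code:
def apply(data, num):
    out = scale[num] % (out * 15)
    num = out + 27
    out = 12 % 27
    scale += 27 >= num
    if scale == 14 >= 3:
        scale -= num * num
        out = 16
    else:
        emit(scale)
    num -= print(out)
    return out

out = 12 % 27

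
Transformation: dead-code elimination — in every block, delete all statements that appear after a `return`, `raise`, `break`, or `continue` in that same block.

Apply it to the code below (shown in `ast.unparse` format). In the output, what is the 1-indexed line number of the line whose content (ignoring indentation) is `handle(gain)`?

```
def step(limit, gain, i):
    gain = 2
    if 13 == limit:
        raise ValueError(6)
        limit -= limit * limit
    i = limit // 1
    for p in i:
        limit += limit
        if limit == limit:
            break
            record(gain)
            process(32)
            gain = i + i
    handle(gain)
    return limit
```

10

Transformed code:
def step(limit, gain, i):
    gain = 2
    if 13 == limit:
        raise ValueError(6)
    i = limit // 1
    for p in i:
        limit += limit
        if limit == limit:
            break
    handle(gain)
    return limit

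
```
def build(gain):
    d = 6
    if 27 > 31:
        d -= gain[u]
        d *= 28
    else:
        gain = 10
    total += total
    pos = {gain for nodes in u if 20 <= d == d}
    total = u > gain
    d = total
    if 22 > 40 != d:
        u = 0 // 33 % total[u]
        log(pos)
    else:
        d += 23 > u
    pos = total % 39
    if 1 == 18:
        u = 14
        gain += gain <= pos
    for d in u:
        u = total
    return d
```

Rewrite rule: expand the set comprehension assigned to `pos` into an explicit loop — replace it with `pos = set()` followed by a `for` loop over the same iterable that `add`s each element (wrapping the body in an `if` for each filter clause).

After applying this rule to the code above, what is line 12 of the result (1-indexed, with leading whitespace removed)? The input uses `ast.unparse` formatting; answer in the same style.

pos.add(gain)

Transformed code:
def build(gain):
    d = 6
    if 27 > 31:
        d -= gain[u]
        d *= 28
    else:
        gain = 10
    total += total
    pos = set()
    for nodes in u:
        if 20 <= d == d:
            pos.add(gain)
    total = u > gain
    d = total
    if 22 > 40 != d:
        u = 0 // 33 % total[u]
        log(pos)
    else:
        d += 23 > u
    pos = total % 39
    if 1 == 18:
        u = 14
        gain += gain <= pos
    for d in u:
        u = total
    return d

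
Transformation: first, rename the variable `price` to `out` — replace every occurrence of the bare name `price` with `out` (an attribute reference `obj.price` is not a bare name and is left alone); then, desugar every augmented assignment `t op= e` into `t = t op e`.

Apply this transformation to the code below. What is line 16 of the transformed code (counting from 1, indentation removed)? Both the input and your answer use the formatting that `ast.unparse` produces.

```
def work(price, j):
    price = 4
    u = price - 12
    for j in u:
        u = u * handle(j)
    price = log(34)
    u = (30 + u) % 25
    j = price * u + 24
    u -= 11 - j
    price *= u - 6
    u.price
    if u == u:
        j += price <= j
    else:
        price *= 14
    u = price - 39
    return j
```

u = out - 39

Transformed code:
def work(out, j):
    out = 4
    u = out - 12
    for j in u:
        u = u * handle(j)
    out = log(34)
    u = (30 + u) % 25
    j = out * u + 24
    u = u - (11 - j)
    out = out * (u - 6)
    u.price
    if u == u:
        j = j + (out <= j)
    else:
        out = out * 14
    u = out - 39
    return j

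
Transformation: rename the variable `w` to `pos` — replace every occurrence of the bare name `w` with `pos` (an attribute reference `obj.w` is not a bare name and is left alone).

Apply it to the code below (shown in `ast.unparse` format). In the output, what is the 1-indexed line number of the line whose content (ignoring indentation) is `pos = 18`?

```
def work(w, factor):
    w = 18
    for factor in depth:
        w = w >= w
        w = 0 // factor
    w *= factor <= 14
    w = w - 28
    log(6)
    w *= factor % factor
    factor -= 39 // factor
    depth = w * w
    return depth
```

2

Transformed code:
def work(pos, factor):
    pos = 18
    for factor in depth:
        pos = pos >= pos
        pos = 0 // factor
    pos *= factor <= 14
    pos = pos - 28
    log(6)
    pos *= factor % factor
    factor -= 39 // factor
    depth = pos * pos
    return depth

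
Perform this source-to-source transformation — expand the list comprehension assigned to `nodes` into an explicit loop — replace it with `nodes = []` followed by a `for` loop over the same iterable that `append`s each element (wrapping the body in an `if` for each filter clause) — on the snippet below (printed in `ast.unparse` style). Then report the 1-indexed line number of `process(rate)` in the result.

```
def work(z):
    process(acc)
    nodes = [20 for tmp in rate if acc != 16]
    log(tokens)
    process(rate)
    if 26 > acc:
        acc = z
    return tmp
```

Transformed code:
def work(z):
    process(acc)
    nodes = []
    for tmp in rate:
        if acc != 16:
            nodes.append(20)
    log(tokens)
    process(rate)
    if 26 > acc:
        acc = z
    return tmp

8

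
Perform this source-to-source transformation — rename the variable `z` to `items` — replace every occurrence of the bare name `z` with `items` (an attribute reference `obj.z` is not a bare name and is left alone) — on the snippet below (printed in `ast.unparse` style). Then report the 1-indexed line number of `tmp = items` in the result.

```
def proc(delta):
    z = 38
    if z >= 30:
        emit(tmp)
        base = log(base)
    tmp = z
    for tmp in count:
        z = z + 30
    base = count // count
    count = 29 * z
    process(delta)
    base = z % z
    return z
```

Transformed code:
def proc(delta):
    items = 38
    if items >= 30:
        emit(tmp)
        base = log(base)
    tmp = items
    for tmp in count:
        items = items + 30
    base = count // count
    count = 29 * items
    process(delta)
    base = items % items
    return items

6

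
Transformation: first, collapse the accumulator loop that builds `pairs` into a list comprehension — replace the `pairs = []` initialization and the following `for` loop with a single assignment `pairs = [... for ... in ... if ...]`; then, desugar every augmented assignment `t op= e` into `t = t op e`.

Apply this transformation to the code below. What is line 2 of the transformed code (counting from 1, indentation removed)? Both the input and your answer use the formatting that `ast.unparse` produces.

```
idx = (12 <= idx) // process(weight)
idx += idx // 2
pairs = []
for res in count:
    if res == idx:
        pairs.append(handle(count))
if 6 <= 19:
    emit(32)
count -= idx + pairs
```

idx = idx + idx // 2

Transformed code:
idx = (12 <= idx) // process(weight)
idx = idx + idx // 2
pairs = [handle(count) for res in count if res == idx]
if 6 <= 19:
    emit(32)
count = count - (idx + pairs)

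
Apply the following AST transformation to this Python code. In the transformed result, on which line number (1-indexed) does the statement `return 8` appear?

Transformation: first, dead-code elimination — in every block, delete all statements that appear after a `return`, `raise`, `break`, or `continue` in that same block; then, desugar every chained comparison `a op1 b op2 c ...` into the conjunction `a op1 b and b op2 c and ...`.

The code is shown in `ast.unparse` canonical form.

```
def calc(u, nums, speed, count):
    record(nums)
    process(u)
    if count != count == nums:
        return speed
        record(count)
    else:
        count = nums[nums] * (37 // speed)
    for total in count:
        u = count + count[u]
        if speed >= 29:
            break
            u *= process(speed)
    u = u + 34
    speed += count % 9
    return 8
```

Transformed code:
def calc(u, nums, speed, count):
    record(nums)
    process(u)
    if count != count and count == nums:
        return speed
    else:
        count = nums[nums] * (37 // speed)
    for total in count:
        u = count + count[u]
        if speed >= 29:
            break
    u = u + 34
    speed += count % 9
    return 8

14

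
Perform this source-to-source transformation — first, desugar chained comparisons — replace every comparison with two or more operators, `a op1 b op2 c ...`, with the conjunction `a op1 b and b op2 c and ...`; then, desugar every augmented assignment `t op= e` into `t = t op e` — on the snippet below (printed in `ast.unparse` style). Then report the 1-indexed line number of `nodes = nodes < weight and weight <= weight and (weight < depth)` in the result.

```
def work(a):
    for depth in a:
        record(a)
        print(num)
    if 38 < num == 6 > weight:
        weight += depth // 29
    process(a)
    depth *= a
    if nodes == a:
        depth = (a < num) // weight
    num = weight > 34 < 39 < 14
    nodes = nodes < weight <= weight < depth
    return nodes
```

12

Transformed code:
def work(a):
    for depth in a:
        record(a)
        print(num)
    if 38 < num and num == 6 and (6 > weight):
        weight = weight + depth // 29
    process(a)
    depth = depth * a
    if nodes == a:
        depth = (a < num) // weight
    num = weight > 34 and 34 < 39 and (39 < 14)
    nodes = nodes < weight and weight <= weight and (weight < depth)
    return nodes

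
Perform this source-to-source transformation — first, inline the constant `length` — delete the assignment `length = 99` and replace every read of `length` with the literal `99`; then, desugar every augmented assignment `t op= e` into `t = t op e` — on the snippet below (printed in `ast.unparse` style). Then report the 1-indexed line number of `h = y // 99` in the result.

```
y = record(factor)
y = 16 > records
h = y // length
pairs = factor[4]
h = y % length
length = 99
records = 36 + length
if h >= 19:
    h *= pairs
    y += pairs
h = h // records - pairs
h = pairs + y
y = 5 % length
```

3

Transformed code:
y = record(factor)
y = 16 > records
h = y // 99
pairs = factor[4]
h = y % 99
records = 36 + 99
if h >= 19:
    h = h * pairs
    y = y + pairs
h = h // records - pairs
h = pairs + y
y = 5 % 99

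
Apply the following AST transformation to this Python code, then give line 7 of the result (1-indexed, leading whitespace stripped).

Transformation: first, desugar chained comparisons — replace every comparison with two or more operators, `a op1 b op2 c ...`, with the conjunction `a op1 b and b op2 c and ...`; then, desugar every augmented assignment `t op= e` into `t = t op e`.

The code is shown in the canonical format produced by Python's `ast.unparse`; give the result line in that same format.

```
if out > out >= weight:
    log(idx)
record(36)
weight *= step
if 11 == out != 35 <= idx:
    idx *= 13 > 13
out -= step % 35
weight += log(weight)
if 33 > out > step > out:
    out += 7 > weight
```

out = out - step % 35

Transformed code:
if out > out and out >= weight:
    log(idx)
record(36)
weight = weight * step
if 11 == out and out != 35 and (35 <= idx):
    idx = idx * (13 > 13)
out = out - step % 35
weight = weight + log(weight)
if 33 > out and out > step and (step > out):
    out = out + (7 > weight)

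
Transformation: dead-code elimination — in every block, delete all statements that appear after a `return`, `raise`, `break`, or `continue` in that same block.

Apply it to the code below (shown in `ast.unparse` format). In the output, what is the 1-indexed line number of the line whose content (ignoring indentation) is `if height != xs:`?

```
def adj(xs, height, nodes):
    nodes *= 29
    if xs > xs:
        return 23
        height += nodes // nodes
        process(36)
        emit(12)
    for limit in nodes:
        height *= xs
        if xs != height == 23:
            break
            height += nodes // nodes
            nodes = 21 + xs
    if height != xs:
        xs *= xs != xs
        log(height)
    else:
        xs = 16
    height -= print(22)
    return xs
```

Transformed code:
def adj(xs, height, nodes):
    nodes *= 29
    if xs > xs:
        return 23
    for limit in nodes:
        height *= xs
        if xs != height == 23:
            break
    if height != xs:
        xs *= xs != xs
        log(height)
    else:
        xs = 16
    height -= print(22)
    return xs

9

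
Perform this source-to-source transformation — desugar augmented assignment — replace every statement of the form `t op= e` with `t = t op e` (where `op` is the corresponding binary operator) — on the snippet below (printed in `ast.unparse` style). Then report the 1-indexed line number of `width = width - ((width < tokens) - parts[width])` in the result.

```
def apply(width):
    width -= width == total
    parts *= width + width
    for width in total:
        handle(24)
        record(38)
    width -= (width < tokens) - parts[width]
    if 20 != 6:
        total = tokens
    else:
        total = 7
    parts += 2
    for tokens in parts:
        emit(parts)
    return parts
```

7

Transformed code:
def apply(width):
    width = width - (width == total)
    parts = parts * (width + width)
    for width in total:
        handle(24)
        record(38)
    width = width - ((width < tokens) - parts[width])
    if 20 != 6:
        total = tokens
    else:
        total = 7
    parts = parts + 2
    for tokens in parts:
        emit(parts)
    return parts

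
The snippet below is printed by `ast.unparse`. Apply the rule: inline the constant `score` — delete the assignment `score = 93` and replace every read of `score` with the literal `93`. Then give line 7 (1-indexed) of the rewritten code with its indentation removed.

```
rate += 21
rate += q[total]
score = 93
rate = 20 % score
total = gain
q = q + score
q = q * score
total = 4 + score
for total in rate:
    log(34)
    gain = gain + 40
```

Transformed code:
rate += 21
rate += q[total]
rate = 20 % 93
total = gain
q = q + 93
q = q * 93
total = 4 + 93
for total in rate:
    log(34)
    gain = gain + 40

total = 4 + 93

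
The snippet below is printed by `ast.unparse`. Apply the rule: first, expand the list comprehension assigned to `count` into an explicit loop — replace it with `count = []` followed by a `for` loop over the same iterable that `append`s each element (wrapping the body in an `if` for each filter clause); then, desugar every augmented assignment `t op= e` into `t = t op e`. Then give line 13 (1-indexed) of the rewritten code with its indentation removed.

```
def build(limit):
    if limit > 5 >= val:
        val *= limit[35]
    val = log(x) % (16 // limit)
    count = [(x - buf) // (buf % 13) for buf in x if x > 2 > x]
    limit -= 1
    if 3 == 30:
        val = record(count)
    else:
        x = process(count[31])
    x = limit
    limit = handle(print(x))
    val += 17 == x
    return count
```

x = process(count[31])

Transformed code:
def build(limit):
    if limit > 5 >= val:
        val = val * limit[35]
    val = log(x) % (16 // limit)
    count = []
    for buf in x:
        if x > 2 > x:
            count.append((x - buf) // (buf % 13))
    limit = limit - 1
    if 3 == 30:
        val = record(count)
    else:
        x = process(count[31])
    x = limit
    limit = handle(print(x))
    val = val + (17 == x)
    return count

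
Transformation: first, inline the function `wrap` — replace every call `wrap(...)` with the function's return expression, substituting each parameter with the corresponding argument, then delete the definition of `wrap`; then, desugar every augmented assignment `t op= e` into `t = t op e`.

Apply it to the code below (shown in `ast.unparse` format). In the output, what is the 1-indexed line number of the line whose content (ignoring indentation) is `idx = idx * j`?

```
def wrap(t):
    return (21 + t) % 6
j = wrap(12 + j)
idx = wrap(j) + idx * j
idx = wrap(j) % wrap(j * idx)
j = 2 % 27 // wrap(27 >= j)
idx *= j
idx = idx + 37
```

5

Transformed code:
j = (21 + (12 + j)) % 6
idx = (21 + j) % 6 + idx * j
idx = (21 + j) % 6 % ((21 + j * idx) % 6)
j = 2 % 27 // ((21 + (27 >= j)) % 6)
idx = idx * j
idx = idx + 37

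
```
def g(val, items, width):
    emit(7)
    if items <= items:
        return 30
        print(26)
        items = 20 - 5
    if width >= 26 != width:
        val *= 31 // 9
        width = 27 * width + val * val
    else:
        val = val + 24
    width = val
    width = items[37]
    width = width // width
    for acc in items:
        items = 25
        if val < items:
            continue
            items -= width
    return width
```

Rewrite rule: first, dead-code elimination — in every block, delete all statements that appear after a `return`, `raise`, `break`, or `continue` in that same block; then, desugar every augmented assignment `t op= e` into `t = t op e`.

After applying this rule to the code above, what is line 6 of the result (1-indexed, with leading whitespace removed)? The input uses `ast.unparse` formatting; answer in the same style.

val = val * (31 // 9)

Transformed code:
def g(val, items, width):
    emit(7)
    if items <= items:
        return 30
    if width >= 26 != width:
        val = val * (31 // 9)
        width = 27 * width + val * val
    else:
        val = val + 24
    width = val
    width = items[37]
    width = width // width
    for acc in items:
        items = 25
        if val < items:
            continue
    return width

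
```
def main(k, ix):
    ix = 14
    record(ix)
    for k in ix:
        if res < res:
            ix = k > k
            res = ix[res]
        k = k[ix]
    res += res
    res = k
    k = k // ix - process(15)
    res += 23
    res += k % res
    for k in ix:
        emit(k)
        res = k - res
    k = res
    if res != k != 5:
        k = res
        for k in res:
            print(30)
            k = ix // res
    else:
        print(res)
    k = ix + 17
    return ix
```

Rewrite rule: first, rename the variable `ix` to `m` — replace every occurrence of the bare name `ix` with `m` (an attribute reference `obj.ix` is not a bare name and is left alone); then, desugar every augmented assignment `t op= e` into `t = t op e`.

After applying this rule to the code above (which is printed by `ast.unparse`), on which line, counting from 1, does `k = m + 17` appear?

25

Transformed code:
def main(k, m):
    m = 14
    record(m)
    for k in m:
        if res < res:
            m = k > k
            res = m[res]
        k = k[m]
    res = res + res
    res = k
    k = k // m - process(15)
    res = res + 23
    res = res + k % res
    for k in m:
        emit(k)
        res = k - res
    k = res
    if res != k != 5:
        k = res
        for k in res:
            print(30)
            k = m // res
    else:
        print(res)
    k = m + 17
    return m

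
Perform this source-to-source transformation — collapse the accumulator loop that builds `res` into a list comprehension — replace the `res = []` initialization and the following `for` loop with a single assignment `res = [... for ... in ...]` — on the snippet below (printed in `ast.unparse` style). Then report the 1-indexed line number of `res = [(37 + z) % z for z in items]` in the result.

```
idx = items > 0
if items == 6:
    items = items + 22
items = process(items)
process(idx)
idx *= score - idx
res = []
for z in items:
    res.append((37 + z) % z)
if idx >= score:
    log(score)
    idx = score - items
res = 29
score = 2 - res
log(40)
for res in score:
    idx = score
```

Transformed code:
idx = items > 0
if items == 6:
    items = items + 22
items = process(items)
process(idx)
idx *= score - idx
res = [(37 + z) % z for z in items]
if idx >= score:
    log(score)
    idx = score - items
res = 29
score = 2 - res
log(40)
for res in score:
    idx = score

7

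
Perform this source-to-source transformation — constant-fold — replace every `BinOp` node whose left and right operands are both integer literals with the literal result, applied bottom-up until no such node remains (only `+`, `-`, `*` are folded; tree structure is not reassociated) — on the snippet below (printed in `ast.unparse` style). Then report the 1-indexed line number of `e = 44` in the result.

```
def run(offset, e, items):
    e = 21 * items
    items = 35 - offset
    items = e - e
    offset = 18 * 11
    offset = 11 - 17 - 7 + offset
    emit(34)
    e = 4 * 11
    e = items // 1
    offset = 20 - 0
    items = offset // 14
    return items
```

Transformed code:
def run(offset, e, items):
    e = 21 * items
    items = 35 - offset
    items = e - e
    offset = 198
    offset = -13 + offset
    emit(34)
    e = 44
    e = items // 1
    offset = 20
    items = offset // 14
    return items

8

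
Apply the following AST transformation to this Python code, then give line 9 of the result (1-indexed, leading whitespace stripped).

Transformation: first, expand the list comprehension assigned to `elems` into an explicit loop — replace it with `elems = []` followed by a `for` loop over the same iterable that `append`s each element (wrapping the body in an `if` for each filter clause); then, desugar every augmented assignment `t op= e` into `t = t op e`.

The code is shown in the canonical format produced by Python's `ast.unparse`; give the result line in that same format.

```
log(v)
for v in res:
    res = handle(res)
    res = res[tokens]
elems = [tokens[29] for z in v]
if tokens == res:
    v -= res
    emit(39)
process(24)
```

Transformed code:
log(v)
for v in res:
    res = handle(res)
    res = res[tokens]
elems = []
for z in v:
    elems.append(tokens[29])
if tokens == res:
    v = v - res
    emit(39)
process(24)

v = v - res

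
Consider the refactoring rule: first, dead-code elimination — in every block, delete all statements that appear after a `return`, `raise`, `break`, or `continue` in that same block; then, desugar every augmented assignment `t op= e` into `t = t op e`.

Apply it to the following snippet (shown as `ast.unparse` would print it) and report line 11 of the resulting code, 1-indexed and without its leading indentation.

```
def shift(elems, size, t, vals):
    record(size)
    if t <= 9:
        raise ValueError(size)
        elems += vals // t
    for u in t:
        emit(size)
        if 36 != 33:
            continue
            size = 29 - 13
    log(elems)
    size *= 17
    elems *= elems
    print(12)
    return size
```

elems = elems * elems

Transformed code:
def shift(elems, size, t, vals):
    record(size)
    if t <= 9:
        raise ValueError(size)
    for u in t:
        emit(size)
        if 36 != 33:
            continue
    log(elems)
    size = size * 17
    elems = elems * elems
    print(12)
    return size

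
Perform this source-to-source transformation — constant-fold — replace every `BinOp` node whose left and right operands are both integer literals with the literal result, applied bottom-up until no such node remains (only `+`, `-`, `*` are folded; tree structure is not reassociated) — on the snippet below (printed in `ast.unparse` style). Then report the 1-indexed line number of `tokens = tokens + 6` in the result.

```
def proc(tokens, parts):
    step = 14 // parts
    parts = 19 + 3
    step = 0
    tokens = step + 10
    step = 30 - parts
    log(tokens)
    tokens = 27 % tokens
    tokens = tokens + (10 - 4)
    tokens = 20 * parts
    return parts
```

Transformed code:
def proc(tokens, parts):
    step = 14 // parts
    parts = 22
    step = 0
    tokens = step + 10
    step = 30 - parts
    log(tokens)
    tokens = 27 % tokens
    tokens = tokens + 6
    tokens = 20 * parts
    return parts

9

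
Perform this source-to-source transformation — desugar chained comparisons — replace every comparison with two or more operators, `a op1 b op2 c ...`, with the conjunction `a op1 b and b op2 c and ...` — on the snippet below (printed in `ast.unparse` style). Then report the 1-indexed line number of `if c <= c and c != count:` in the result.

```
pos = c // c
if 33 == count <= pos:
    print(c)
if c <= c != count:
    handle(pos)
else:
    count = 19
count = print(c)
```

4

Transformed code:
pos = c // c
if 33 == count and count <= pos:
    print(c)
if c <= c and c != count:
    handle(pos)
else:
    count = 19
count = print(c)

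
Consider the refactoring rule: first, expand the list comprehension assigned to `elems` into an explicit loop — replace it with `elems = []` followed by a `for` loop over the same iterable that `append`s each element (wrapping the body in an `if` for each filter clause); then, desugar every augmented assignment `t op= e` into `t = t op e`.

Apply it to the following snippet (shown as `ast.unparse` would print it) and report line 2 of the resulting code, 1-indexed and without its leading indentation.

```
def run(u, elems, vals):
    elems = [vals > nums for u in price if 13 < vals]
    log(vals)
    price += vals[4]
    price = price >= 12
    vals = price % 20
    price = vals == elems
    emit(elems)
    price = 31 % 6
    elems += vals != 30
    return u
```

elems = []

Transformed code:
def run(u, elems, vals):
    elems = []
    for u in price:
        if 13 < vals:
            elems.append(vals > nums)
    log(vals)
    price = price + vals[4]
    price = price >= 12
    vals = price % 20
    price = vals == elems
    emit(elems)
    price = 31 % 6
    elems = elems + (vals != 30)
    return u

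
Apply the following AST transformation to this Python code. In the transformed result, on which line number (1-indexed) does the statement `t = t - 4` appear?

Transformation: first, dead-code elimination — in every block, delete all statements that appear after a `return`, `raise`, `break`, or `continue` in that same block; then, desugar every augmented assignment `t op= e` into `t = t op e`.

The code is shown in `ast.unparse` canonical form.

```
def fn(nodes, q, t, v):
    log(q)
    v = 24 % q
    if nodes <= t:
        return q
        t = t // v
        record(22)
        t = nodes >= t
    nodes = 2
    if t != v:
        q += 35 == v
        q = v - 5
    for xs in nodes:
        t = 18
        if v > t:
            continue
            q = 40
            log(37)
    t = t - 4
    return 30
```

14

Transformed code:
def fn(nodes, q, t, v):
    log(q)
    v = 24 % q
    if nodes <= t:
        return q
    nodes = 2
    if t != v:
        q = q + (35 == v)
        q = v - 5
    for xs in nodes:
        t = 18
        if v > t:
            continue
    t = t - 4
    return 30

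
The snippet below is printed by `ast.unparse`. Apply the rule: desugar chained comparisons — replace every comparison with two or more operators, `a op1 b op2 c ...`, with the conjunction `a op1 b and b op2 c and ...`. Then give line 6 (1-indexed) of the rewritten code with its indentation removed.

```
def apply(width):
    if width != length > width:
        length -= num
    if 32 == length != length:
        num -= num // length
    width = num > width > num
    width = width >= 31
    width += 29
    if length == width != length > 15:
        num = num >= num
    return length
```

Transformed code:
def apply(width):
    if width != length and length > width:
        length -= num
    if 32 == length and length != length:
        num -= num // length
    width = num > width and width > num
    width = width >= 31
    width += 29
    if length == width and width != length and (length > 15):
        num = num >= num
    return length

width = num > width and width > num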